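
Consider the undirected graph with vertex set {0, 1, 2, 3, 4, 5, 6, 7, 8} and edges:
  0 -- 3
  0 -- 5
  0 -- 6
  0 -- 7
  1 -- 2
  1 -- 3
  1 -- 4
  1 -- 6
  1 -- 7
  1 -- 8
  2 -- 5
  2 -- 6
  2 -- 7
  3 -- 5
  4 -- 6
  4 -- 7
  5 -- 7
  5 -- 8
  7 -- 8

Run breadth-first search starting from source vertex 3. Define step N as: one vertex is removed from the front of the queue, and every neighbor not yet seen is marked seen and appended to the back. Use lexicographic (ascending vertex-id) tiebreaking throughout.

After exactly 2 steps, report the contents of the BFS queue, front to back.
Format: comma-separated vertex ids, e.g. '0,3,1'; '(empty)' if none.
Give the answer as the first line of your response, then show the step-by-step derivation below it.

1,5,6,7

step 1: dequeue 3; queue=[0,1,5]; order=3
step 2: dequeue 0; queue=[1,5,6,7]; order=3,0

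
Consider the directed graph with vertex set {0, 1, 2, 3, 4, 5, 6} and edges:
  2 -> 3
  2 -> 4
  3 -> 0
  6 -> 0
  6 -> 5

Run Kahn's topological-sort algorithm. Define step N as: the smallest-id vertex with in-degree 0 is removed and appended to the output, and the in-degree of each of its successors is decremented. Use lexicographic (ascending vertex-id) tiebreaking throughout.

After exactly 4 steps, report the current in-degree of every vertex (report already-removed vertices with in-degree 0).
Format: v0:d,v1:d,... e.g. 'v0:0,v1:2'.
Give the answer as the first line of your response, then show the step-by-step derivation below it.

v0:1,v1:0,v2:0,v3:0,v4:0,v5:1,v6:0

step 1: output 1; order=[1]; indeg=(2,0,0,1,1,1,0)
step 2: output 2; order=[1,2]; indeg=(2,0,0,0,0,1,0)
step 3: output 3; order=[1,2,3]; indeg=(1,0,0,0,0,1,0)
step 4: output 4; order=[1,2,3,4]; indeg=(1,0,0,0,0,1,0)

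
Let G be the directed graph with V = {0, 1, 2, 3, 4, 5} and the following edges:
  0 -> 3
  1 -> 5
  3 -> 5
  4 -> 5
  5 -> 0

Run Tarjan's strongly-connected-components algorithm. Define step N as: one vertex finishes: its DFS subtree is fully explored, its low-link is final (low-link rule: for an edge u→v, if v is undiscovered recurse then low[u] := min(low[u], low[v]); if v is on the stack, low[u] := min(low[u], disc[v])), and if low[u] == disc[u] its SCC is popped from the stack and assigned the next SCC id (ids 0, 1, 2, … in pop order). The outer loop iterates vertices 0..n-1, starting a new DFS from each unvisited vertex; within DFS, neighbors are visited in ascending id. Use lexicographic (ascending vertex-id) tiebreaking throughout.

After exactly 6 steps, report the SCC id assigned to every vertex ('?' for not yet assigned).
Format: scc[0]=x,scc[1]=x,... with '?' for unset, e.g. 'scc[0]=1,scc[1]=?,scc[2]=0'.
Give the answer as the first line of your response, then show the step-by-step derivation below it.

scc[0]=0,scc[1]=1,scc[2]=2,scc[3]=0,scc[4]=3,scc[5]=0

step 1: low=(low[0]=0,low[1]=?,low[2]=?,low[3]=1,low[4]=?,low[5]=0); scc=(scc[0]=?,scc[1]=?,scc[2]=?,scc[3]=?,scc[4]=?,scc[5]=?)
step 2: low=(low[0]=0,low[1]=?,low[2]=?,low[3]=0,low[4]=?,low[5]=0); scc=(scc[0]=?,scc[1]=?,scc[2]=?,scc[3]=?,scc[4]=?,scc[5]=?)
step 3: low=(low[0]=0,low[1]=?,low[2]=?,low[3]=0,low[4]=?,low[5]=0); scc=(scc[0]=0,scc[1]=?,scc[2]=?,scc[3]=0,scc[4]=?,scc[5]=0)
step 4: low=(low[0]=0,low[1]=3,low[2]=?,low[3]=0,low[4]=?,low[5]=0); scc=(scc[0]=0,scc[1]=1,scc[2]=?,scc[3]=0,scc[4]=?,scc[5]=0)
step 5: low=(low[0]=0,low[1]=3,low[2]=4,low[3]=0,low[4]=?,low[5]=0); scc=(scc[0]=0,scc[1]=1,scc[2]=2,scc[3]=0,scc[4]=?,scc[5]=0)
step 6: low=(low[0]=0,low[1]=3,low[2]=4,low[3]=0,low[4]=5,low[5]=0); scc=(scc[0]=0,scc[1]=1,scc[2]=2,scc[3]=0,scc[4]=3,scc[5]=0)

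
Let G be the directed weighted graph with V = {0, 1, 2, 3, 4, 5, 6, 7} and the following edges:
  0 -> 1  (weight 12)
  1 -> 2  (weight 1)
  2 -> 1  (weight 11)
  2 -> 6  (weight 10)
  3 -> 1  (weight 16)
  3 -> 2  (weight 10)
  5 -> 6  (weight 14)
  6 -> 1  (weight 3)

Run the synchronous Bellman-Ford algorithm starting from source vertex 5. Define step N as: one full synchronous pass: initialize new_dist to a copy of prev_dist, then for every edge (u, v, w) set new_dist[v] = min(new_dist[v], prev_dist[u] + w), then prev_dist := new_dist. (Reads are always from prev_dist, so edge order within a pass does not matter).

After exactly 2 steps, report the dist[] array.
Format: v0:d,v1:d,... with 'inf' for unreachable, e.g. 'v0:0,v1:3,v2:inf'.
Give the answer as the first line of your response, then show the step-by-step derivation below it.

v0:inf,v1:17,v2:inf,v3:inf,v4:inf,v5:0,v6:14,v7:inf

step 1: dist = v0:inf,v1:inf,v2:inf,v3:inf,v4:inf,v5:0,v6:14,v7:inf
step 2: dist = v0:inf,v1:17,v2:inf,v3:inf,v4:inf,v5:0,v6:14,v7:inf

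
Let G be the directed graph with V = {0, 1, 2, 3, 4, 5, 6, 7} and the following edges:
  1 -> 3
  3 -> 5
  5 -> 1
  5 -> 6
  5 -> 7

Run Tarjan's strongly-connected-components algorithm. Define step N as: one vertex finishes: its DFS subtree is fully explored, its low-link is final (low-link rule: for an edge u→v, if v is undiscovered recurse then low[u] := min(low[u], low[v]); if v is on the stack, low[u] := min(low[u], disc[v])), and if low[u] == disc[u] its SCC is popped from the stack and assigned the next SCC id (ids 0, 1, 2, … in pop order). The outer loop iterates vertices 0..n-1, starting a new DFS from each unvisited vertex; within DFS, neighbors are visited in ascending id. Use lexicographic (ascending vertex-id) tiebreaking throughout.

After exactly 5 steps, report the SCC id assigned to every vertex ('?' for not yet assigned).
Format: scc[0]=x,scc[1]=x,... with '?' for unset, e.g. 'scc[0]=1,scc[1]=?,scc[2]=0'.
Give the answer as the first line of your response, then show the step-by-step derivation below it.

scc[0]=0,scc[1]=?,scc[2]=?,scc[3]=?,scc[4]=?,scc[5]=?,scc[6]=1,scc[7]=2

step 1: low=(low[0]=0,low[1]=?,low[2]=?,low[3]=?,low[4]=?,low[5]=?,low[6]=?,low[7]=?); scc=(scc[0]=0,scc[1]=?,scc[2]=?,scc[3]=?,scc[4]=?,scc[5]=?,scc[6]=?,scc[7]=?)
step 2: low=(low[0]=0,low[1]=1,low[2]=?,low[3]=2,low[4]=?,low[5]=1,low[6]=4,low[7]=?); scc=(scc[0]=0,scc[1]=?,scc[2]=?,scc[3]=?,scc[4]=?,scc[5]=?,scc[6]=1,scc[7]=?)
step 3: low=(low[0]=0,low[1]=1,low[2]=?,low[3]=2,low[4]=?,low[5]=1,low[6]=4,low[7]=5); scc=(scc[0]=0,scc[1]=?,scc[2]=?,scc[3]=?,scc[4]=?,scc[5]=?,scc[6]=1,scc[7]=2)
step 4: low=(low[0]=0,low[1]=1,low[2]=?,low[3]=2,low[4]=?,low[5]=1,low[6]=4,low[7]=5); scc=(scc[0]=0,scc[1]=?,scc[2]=?,scc[3]=?,scc[4]=?,scc[5]=?,scc[6]=1,scc[7]=2)
step 5: low=(low[0]=0,low[1]=1,low[2]=?,low[3]=1,low[4]=?,low[5]=1,low[6]=4,low[7]=5); scc=(scc[0]=0,scc[1]=?,scc[2]=?,scc[3]=?,scc[4]=?,scc[5]=?,scc[6]=1,scc[7]=2)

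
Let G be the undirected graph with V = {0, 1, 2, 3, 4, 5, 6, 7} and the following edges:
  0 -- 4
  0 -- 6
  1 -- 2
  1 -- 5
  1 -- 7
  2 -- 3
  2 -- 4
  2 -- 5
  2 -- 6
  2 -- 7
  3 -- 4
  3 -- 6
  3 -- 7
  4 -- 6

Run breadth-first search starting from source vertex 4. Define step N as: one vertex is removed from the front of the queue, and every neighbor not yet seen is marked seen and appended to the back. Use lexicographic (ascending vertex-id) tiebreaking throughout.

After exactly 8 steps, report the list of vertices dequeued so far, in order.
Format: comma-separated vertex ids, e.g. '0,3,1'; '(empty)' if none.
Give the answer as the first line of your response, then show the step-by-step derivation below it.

4,0,2,3,6,1,5,7

step 1: dequeue 4; queue=[0,2,3,6]; order=4
step 2: dequeue 0; queue=[2,3,6]; order=4,0
step 3: dequeue 2; queue=[3,6,1,5,7]; order=4,0,2
step 4: dequeue 3; queue=[6,1,5,7]; order=4,0,2,3
step 5: dequeue 6; queue=[1,5,7]; order=4,0,2,3,6
step 6: dequeue 1; queue=[5,7]; order=4,0,2,3,6,1
step 7: dequeue 5; queue=[7]; order=4,0,2,3,6,1,5
step 8: dequeue 7; queue=[(empty)]; order=4,0,2,3,6,1,5,7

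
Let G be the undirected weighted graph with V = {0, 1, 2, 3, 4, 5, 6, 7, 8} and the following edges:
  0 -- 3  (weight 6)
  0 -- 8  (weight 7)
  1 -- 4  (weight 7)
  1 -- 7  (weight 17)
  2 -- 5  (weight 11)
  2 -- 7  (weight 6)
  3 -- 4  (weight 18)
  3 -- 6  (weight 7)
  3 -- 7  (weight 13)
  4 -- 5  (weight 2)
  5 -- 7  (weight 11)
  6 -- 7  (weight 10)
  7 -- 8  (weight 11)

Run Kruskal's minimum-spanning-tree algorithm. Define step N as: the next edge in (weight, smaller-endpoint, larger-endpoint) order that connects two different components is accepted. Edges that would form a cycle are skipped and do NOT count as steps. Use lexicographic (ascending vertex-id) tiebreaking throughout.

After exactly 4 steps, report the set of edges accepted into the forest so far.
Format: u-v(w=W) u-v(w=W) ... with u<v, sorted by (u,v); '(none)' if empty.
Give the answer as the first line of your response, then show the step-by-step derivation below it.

0-3(w=6) 0-8(w=7) 2-7(w=6) 4-5(w=2)

step 1: add edge 4-5 (w=2); MST = {4-5(w=2)}
step 2: add edge 0-3 (w=6); MST = {0-3(w=6) 4-5(w=2)}
step 3: add edge 2-7 (w=6); MST = {0-3(w=6) 2-7(w=6) 4-5(w=2)}
step 4: add edge 0-8 (w=7); MST = {0-3(w=6) 0-8(w=7) 2-7(w=6) 4-5(w=2)}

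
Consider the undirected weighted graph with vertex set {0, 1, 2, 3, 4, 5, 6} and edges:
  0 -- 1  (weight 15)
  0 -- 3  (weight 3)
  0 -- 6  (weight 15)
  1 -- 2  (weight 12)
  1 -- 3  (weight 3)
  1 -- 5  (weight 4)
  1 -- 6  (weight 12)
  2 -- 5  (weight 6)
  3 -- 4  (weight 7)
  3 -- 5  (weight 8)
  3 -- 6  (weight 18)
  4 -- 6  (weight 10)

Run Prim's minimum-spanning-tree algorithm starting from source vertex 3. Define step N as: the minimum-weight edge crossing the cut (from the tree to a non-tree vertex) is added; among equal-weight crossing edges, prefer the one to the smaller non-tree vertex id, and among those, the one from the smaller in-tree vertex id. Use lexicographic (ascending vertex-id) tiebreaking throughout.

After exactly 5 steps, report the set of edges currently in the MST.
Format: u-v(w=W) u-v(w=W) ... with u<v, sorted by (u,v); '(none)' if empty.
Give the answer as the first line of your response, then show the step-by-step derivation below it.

0-3(w=3) 1-3(w=3) 1-5(w=4) 2-5(w=6) 3-4(w=7)

step 1: add edge 0-3 (w=3); MST = {0-3(w=3)}
step 2: add edge 1-3 (w=3); MST = {0-3(w=3) 1-3(w=3)}
step 3: add edge 1-5 (w=4); MST = {0-3(w=3) 1-3(w=3) 1-5(w=4)}
step 4: add edge 2-5 (w=6); MST = {0-3(w=3) 1-3(w=3) 1-5(w=4) 2-5(w=6)}
step 5: add edge 3-4 (w=7); MST = {0-3(w=3) 1-3(w=3) 1-5(w=4) 2-5(w=6) 3-4(w=7)}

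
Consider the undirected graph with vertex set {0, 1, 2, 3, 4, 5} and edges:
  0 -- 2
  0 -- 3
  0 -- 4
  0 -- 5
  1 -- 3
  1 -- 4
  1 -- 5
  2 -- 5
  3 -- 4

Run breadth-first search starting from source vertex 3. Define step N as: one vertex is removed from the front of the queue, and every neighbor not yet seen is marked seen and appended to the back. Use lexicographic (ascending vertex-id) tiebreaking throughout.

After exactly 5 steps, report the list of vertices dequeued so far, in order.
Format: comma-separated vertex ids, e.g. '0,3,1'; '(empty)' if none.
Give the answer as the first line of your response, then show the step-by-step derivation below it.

3,0,1,4,2

step 1: dequeue 3; queue=[0,1,4]; order=3
step 2: dequeue 0; queue=[1,4,2,5]; order=3,0
step 3: dequeue 1; queue=[4,2,5]; order=3,0,1
step 4: dequeue 4; queue=[2,5]; order=3,0,1,4
step 5: dequeue 2; queue=[5]; order=3,0,1,4,2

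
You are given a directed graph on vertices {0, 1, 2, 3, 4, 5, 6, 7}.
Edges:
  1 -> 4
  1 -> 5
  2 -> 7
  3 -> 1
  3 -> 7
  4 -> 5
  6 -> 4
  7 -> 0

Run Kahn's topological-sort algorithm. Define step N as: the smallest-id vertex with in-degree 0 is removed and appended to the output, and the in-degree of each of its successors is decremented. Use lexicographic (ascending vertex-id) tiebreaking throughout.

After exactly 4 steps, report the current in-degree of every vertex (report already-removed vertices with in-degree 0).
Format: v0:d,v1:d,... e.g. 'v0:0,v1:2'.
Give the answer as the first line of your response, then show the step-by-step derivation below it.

v0:1,v1:0,v2:0,v3:0,v4:0,v5:1,v6:0,v7:0

step 1: output 2; order=[2]; indeg=(1,1,0,0,2,2,0,1)
step 2: output 3; order=[2,3]; indeg=(1,0,0,0,2,2,0,0)
step 3: output 1; order=[2,3,1]; indeg=(1,0,0,0,1,1,0,0)
step 4: output 6; order=[2,3,1,6]; indeg=(1,0,0,0,0,1,0,0)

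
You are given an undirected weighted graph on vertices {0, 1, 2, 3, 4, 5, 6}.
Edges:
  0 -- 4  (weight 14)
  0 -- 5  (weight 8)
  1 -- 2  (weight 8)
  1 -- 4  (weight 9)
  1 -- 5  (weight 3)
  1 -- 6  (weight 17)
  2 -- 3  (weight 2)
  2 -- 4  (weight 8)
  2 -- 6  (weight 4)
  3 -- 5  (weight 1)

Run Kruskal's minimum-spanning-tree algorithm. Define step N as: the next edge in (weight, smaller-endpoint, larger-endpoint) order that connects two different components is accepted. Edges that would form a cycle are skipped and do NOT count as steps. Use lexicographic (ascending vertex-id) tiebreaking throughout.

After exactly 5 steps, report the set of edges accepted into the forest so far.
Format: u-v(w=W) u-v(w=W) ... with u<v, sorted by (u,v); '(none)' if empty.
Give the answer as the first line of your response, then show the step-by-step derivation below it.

0-5(w=8) 1-5(w=3) 2-3(w=2) 2-6(w=4) 3-5(w=1)

step 1: add edge 3-5 (w=1); MST = {3-5(w=1)}
step 2: add edge 2-3 (w=2); MST = {2-3(w=2) 3-5(w=1)}
step 3: add edge 1-5 (w=3); MST = {1-5(w=3) 2-3(w=2) 3-5(w=1)}
step 4: add edge 2-6 (w=4); MST = {1-5(w=3) 2-3(w=2) 2-6(w=4) 3-5(w=1)}
step 5: add edge 0-5 (w=8); MST = {0-5(w=8) 1-5(w=3) 2-3(w=2) 2-6(w=4) 3-5(w=1)}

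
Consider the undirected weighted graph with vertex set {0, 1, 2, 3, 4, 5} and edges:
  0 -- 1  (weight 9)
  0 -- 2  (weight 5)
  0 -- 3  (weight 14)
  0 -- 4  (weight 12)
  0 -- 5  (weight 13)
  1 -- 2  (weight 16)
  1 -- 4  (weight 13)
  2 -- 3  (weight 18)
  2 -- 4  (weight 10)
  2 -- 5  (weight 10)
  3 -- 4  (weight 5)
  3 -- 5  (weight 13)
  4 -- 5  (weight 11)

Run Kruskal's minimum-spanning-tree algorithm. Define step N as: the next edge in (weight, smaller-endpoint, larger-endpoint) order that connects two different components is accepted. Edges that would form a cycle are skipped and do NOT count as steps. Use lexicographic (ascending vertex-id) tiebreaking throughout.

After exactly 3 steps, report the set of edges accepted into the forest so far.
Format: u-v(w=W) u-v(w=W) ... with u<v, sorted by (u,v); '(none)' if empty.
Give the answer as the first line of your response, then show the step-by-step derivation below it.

0-1(w=9) 0-2(w=5) 3-4(w=5)

step 1: add edge 0-2 (w=5); MST = {0-2(w=5)}
step 2: add edge 3-4 (w=5); MST = {0-2(w=5) 3-4(w=5)}
step 3: add edge 0-1 (w=9); MST = {0-1(w=9) 0-2(w=5) 3-4(w=5)}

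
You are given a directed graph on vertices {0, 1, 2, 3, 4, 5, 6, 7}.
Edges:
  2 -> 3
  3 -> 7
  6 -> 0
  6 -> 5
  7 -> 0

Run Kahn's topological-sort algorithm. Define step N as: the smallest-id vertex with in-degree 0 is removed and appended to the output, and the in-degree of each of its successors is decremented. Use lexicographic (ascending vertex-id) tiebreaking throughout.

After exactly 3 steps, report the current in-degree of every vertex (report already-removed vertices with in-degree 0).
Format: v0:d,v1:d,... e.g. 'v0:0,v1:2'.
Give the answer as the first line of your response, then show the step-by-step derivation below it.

v0:2,v1:0,v2:0,v3:0,v4:0,v5:1,v6:0,v7:0

step 1: output 1; order=[1]; indeg=(2,0,0,1,0,1,0,1)
step 2: output 2; order=[1,2]; indeg=(2,0,0,0,0,1,0,1)
step 3: output 3; order=[1,2,3]; indeg=(2,0,0,0,0,1,0,0)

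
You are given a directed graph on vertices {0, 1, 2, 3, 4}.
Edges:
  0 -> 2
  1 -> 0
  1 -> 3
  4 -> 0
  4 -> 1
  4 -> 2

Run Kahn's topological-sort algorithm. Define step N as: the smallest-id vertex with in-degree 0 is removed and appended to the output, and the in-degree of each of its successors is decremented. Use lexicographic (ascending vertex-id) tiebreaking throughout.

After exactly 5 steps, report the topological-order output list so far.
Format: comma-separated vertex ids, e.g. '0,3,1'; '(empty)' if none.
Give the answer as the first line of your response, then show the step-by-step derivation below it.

4,1,0,2,3

step 1: output 4; order=[4]; indeg=(1,0,1,1,0)
step 2: output 1; order=[4,1]; indeg=(0,0,1,0,0)
step 3: output 0; order=[4,1,0]; indeg=(0,0,0,0,0)
step 4: output 2; order=[4,1,0,2]; indeg=(0,0,0,0,0)
step 5: output 3; order=[4,1,0,2,3]; indeg=(0,0,0,0,0)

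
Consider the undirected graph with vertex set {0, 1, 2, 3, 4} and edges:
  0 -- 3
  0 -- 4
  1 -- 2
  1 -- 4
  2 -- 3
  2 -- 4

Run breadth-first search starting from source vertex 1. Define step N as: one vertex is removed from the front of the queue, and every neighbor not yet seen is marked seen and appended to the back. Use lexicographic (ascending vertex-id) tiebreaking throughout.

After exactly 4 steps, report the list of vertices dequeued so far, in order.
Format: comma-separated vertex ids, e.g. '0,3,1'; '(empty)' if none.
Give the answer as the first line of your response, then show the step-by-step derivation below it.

1,2,4,3

step 1: dequeue 1; queue=[2,4]; order=1
step 2: dequeue 2; queue=[4,3]; order=1,2
step 3: dequeue 4; queue=[3,0]; order=1,2,4
step 4: dequeue 3; queue=[0]; order=1,2,4,3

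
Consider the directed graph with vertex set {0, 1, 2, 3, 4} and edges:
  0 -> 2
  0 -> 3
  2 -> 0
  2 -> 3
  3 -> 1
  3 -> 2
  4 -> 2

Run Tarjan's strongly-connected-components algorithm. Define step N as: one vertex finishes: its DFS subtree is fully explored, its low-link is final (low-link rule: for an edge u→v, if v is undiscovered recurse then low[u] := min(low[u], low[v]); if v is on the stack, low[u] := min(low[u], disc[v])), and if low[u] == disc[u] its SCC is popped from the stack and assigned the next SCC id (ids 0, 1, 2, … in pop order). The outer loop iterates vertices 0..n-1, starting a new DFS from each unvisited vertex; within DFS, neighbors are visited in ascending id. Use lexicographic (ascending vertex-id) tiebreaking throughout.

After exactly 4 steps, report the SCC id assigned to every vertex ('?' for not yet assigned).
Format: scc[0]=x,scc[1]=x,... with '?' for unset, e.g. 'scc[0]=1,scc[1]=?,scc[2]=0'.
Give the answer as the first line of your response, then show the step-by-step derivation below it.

scc[0]=1,scc[1]=0,scc[2]=1,scc[3]=1,scc[4]=?

step 1: low=(low[0]=0,low[1]=3,low[2]=0,low[3]=2,low[4]=?); scc=(scc[0]=?,scc[1]=0,scc[2]=?,scc[3]=?,scc[4]=?)
step 2: low=(low[0]=0,low[1]=3,low[2]=0,low[3]=1,low[4]=?); scc=(scc[0]=?,scc[1]=0,scc[2]=?,scc[3]=?,scc[4]=?)
step 3: low=(low[0]=0,low[1]=3,low[2]=0,low[3]=1,low[4]=?); scc=(scc[0]=?,scc[1]=0,scc[2]=?,scc[3]=?,scc[4]=?)
step 4: low=(low[0]=0,low[1]=3,low[2]=0,low[3]=1,low[4]=?); scc=(scc[0]=1,scc[1]=0,scc[2]=1,scc[3]=1,scc[4]=?)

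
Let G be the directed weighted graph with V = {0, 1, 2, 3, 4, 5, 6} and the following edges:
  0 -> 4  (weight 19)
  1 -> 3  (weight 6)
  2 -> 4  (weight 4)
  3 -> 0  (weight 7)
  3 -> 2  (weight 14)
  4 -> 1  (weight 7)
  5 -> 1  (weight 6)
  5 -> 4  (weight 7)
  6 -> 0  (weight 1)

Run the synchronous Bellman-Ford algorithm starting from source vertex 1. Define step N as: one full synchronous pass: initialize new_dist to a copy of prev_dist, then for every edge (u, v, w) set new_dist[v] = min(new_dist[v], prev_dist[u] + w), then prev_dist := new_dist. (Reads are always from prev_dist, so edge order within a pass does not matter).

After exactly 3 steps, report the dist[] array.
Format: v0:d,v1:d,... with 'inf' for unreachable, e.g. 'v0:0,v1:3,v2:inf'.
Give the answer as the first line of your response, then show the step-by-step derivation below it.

v0:13,v1:0,v2:20,v3:6,v4:24,v5:inf,v6:inf

step 1: dist = v0:inf,v1:0,v2:inf,v3:6,v4:inf,v5:inf,v6:inf
step 2: dist = v0:13,v1:0,v2:20,v3:6,v4:inf,v5:inf,v6:inf
step 3: dist = v0:13,v1:0,v2:20,v3:6,v4:24,v5:inf,v6:inf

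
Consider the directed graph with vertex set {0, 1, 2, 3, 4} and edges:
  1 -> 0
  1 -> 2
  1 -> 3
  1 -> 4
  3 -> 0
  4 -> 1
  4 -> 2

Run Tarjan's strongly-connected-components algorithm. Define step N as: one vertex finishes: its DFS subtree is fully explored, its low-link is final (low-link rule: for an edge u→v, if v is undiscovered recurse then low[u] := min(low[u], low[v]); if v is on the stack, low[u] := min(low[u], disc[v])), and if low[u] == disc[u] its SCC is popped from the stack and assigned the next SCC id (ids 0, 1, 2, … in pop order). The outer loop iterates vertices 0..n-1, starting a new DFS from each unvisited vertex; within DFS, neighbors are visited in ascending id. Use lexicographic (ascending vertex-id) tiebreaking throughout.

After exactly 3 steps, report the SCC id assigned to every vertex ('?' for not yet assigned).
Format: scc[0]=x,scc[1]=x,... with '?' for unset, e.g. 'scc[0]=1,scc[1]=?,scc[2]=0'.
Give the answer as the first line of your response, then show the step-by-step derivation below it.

scc[0]=0,scc[1]=?,scc[2]=1,scc[3]=2,scc[4]=?

step 1: low=(low[0]=0,low[1]=?,low[2]=?,low[3]=?,low[4]=?); scc=(scc[0]=0,scc[1]=?,scc[2]=?,scc[3]=?,scc[4]=?)
step 2: low=(low[0]=0,low[1]=1,low[2]=2,low[3]=?,low[4]=?); scc=(scc[0]=0,scc[1]=?,scc[2]=1,scc[3]=?,scc[4]=?)
step 3: low=(low[0]=0,low[1]=1,low[2]=2,low[3]=3,low[4]=?); scc=(scc[0]=0,scc[1]=?,scc[2]=1,scc[3]=2,scc[4]=?)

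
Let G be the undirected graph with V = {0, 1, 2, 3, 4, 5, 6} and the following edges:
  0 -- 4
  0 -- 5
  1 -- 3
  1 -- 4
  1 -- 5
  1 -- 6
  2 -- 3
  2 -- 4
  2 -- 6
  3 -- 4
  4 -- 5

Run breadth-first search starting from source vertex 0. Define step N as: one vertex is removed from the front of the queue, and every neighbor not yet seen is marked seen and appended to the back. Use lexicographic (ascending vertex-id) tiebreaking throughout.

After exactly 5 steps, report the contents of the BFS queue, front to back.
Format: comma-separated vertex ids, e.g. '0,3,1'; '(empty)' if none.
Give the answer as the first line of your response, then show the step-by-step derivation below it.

3,6

step 1: dequeue 0; queue=[4,5]; order=0
step 2: dequeue 4; queue=[5,1,2,3]; order=0,4
step 3: dequeue 5; queue=[1,2,3]; order=0,4,5
step 4: dequeue 1; queue=[2,3,6]; order=0,4,5,1
step 5: dequeue 2; queue=[3,6]; order=0,4,5,1,2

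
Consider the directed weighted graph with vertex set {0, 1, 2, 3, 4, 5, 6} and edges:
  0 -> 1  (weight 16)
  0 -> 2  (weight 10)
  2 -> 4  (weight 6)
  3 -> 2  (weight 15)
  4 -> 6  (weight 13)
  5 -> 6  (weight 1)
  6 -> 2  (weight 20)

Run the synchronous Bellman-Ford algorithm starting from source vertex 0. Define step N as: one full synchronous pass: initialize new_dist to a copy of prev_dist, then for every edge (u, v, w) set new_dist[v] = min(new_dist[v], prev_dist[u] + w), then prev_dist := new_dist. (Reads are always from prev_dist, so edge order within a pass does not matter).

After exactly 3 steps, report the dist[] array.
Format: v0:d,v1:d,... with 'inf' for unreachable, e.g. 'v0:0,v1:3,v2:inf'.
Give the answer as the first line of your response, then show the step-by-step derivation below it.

v0:0,v1:16,v2:10,v3:inf,v4:16,v5:inf,v6:29

step 1: dist = v0:0,v1:16,v2:10,v3:inf,v4:inf,v5:inf,v6:inf
step 2: dist = v0:0,v1:16,v2:10,v3:inf,v4:16,v5:inf,v6:inf
step 3: dist = v0:0,v1:16,v2:10,v3:inf,v4:16,v5:inf,v6:29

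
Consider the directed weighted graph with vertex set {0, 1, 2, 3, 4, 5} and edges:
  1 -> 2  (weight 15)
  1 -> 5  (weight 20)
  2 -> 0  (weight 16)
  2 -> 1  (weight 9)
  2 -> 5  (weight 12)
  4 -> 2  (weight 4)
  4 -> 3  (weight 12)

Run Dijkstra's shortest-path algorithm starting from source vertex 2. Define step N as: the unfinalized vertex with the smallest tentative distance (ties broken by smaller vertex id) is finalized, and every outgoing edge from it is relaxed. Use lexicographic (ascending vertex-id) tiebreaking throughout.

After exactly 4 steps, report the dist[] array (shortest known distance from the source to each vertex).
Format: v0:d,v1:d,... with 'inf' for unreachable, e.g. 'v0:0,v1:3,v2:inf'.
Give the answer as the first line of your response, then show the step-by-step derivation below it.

v0:16,v1:9,v2:0,v3:inf,v4:inf,v5:12

step 1: dist = v0:16,v1:9,v2:0,v3:inf,v4:inf,v5:12
step 2: dist = v0:16,v1:9,v2:0,v3:inf,v4:inf,v5:12
step 3: dist = v0:16,v1:9,v2:0,v3:inf,v4:inf,v5:12
step 4: dist = v0:16,v1:9,v2:0,v3:inf,v4:inf,v5:12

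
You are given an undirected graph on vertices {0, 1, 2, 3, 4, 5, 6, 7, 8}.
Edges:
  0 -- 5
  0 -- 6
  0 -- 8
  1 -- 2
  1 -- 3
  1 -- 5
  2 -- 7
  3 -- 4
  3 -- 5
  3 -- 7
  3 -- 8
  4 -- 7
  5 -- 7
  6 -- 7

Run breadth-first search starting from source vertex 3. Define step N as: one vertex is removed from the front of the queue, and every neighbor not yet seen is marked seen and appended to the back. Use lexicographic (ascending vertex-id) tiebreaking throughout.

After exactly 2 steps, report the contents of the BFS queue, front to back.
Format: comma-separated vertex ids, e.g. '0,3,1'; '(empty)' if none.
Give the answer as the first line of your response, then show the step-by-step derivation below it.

4,5,7,8,2

step 1: dequeue 3; queue=[1,4,5,7,8]; order=3
step 2: dequeue 1; queue=[4,5,7,8,2]; order=3,1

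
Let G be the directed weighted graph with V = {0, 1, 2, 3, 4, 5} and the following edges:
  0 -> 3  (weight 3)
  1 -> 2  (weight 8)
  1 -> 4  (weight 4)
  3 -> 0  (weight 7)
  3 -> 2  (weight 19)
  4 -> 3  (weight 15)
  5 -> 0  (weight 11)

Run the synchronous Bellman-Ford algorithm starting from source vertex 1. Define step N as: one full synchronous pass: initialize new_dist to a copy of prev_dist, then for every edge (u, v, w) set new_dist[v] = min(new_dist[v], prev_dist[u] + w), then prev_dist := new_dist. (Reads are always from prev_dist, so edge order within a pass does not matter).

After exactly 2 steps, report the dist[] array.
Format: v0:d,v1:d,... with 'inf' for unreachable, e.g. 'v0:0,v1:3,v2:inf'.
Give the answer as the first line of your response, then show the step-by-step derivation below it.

v0:inf,v1:0,v2:8,v3:19,v4:4,v5:inf

step 1: dist = v0:inf,v1:0,v2:8,v3:inf,v4:4,v5:inf
step 2: dist = v0:inf,v1:0,v2:8,v3:19,v4:4,v5:inf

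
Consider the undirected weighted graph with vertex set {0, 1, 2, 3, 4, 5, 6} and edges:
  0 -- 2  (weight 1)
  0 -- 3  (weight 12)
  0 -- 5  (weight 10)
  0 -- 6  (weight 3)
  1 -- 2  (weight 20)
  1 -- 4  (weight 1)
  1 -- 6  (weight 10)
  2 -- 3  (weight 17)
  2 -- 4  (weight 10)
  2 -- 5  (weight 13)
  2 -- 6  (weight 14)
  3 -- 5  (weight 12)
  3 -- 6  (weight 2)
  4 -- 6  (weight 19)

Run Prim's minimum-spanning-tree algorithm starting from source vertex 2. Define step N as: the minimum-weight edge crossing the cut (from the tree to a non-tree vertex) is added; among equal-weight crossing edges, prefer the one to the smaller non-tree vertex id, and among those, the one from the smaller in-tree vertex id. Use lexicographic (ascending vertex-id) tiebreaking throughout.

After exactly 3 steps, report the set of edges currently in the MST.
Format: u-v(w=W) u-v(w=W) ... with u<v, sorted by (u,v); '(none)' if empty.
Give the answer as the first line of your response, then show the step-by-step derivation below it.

0-2(w=1) 0-6(w=3) 3-6(w=2)

step 1: add edge 0-2 (w=1); MST = {0-2(w=1)}
step 2: add edge 0-6 (w=3); MST = {0-2(w=1) 0-6(w=3)}
step 3: add edge 3-6 (w=2); MST = {0-2(w=1) 0-6(w=3) 3-6(w=2)}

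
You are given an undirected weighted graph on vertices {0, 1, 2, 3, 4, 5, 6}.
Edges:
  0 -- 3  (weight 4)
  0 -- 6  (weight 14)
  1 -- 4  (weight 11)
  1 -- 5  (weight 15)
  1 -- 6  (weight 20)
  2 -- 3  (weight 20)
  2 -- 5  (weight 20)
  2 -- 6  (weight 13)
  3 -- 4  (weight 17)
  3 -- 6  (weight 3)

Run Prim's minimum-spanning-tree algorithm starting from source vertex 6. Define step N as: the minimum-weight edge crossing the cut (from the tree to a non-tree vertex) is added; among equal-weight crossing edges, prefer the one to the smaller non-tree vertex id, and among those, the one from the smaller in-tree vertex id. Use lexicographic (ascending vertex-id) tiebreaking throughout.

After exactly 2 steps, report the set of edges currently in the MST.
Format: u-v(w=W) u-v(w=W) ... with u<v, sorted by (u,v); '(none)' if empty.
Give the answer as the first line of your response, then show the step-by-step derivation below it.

0-3(w=4) 3-6(w=3)

step 1: add edge 3-6 (w=3); MST = {3-6(w=3)}
step 2: add edge 0-3 (w=4); MST = {0-3(w=4) 3-6(w=3)}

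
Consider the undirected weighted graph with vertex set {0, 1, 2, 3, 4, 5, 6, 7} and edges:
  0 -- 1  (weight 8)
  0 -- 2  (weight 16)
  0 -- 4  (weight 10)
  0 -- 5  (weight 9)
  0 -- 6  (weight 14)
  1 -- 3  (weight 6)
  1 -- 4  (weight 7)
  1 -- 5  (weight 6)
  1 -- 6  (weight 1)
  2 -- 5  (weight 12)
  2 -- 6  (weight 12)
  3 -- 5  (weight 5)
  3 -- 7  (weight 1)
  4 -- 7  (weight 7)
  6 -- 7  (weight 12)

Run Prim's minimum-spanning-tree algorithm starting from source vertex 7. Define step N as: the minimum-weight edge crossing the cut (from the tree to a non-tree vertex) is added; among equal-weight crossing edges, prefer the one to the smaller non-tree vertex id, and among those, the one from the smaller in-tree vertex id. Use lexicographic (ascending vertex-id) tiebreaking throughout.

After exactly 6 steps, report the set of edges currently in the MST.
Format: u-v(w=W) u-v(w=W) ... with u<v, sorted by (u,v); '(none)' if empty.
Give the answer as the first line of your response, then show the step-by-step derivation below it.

0-1(w=8) 1-3(w=6) 1-4(w=7) 1-6(w=1) 3-5(w=5) 3-7(w=1)

step 1: add edge 3-7 (w=1); MST = {3-7(w=1)}
step 2: add edge 3-5 (w=5); MST = {3-5(w=5) 3-7(w=1)}
step 3: add edge 1-3 (w=6); MST = {1-3(w=6) 3-5(w=5) 3-7(w=1)}
step 4: add edge 1-6 (w=1); MST = {1-3(w=6) 1-6(w=1) 3-5(w=5) 3-7(w=1)}
step 5: add edge 1-4 (w=7); MST = {1-3(w=6) 1-4(w=7) 1-6(w=1) 3-5(w=5) 3-7(w=1)}
step 6: add edge 0-1 (w=8); MST = {0-1(w=8) 1-3(w=6) 1-4(w=7) 1-6(w=1) 3-5(w=5) 3-7(w=1)}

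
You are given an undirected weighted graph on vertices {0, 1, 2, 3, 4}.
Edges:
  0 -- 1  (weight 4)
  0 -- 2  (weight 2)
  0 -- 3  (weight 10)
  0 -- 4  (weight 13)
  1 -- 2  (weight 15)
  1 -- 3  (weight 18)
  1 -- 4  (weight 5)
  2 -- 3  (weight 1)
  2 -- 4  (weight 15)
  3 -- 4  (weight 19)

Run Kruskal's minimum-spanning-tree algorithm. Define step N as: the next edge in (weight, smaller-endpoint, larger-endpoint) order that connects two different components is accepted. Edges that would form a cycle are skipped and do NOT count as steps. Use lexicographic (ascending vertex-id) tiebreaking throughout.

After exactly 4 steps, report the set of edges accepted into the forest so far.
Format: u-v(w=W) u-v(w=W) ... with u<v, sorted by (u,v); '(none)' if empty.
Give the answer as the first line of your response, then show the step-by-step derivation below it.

0-1(w=4) 0-2(w=2) 1-4(w=5) 2-3(w=1)

step 1: add edge 2-3 (w=1); MST = {2-3(w=1)}
step 2: add edge 0-2 (w=2); MST = {0-2(w=2) 2-3(w=1)}
step 3: add edge 0-1 (w=4); MST = {0-1(w=4) 0-2(w=2) 2-3(w=1)}
step 4: add edge 1-4 (w=5); MST = {0-1(w=4) 0-2(w=2) 1-4(w=5) 2-3(w=1)}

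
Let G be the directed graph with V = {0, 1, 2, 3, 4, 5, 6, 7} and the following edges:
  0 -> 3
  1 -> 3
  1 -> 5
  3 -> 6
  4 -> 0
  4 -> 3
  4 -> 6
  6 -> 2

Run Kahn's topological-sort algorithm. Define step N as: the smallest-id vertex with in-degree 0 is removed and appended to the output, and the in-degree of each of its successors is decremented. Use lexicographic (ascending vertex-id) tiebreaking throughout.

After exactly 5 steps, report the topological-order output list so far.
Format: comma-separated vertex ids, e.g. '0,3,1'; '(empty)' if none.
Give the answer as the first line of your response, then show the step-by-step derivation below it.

1,4,0,3,5

step 1: output 1; order=[1]; indeg=(1,0,1,2,0,0,2,0)
step 2: output 4; order=[1,4]; indeg=(0,0,1,1,0,0,1,0)
step 3: output 0; order=[1,4,0]; indeg=(0,0,1,0,0,0,1,0)
step 4: output 3; order=[1,4,0,3]; indeg=(0,0,1,0,0,0,0,0)
step 5: output 5; order=[1,4,0,3,5]; indeg=(0,0,1,0,0,0,0,0)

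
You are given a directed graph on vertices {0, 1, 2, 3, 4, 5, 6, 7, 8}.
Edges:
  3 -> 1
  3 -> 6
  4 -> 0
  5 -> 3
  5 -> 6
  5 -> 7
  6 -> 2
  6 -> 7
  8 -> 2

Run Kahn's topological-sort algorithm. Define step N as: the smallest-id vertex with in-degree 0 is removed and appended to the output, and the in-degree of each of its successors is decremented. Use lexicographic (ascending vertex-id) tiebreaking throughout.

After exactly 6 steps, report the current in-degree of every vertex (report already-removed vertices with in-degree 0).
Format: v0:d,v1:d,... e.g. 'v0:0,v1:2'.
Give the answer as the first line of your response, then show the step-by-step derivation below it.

v0:0,v1:0,v2:1,v3:0,v4:0,v5:0,v6:0,v7:0,v8:0

step 1: output 4; order=[4]; indeg=(0,1,2,1,0,0,2,2,0)
step 2: output 0; order=[4,0]; indeg=(0,1,2,1,0,0,2,2,0)
step 3: output 5; order=[4,0,5]; indeg=(0,1,2,0,0,0,1,1,0)
step 4: output 3; order=[4,0,5,3]; indeg=(0,0,2,0,0,0,0,1,0)
step 5: output 1; order=[4,0,5,3,1]; indeg=(0,0,2,0,0,0,0,1,0)
step 6: output 6; order=[4,0,5,3,1,6]; indeg=(0,0,1,0,0,0,0,0,0)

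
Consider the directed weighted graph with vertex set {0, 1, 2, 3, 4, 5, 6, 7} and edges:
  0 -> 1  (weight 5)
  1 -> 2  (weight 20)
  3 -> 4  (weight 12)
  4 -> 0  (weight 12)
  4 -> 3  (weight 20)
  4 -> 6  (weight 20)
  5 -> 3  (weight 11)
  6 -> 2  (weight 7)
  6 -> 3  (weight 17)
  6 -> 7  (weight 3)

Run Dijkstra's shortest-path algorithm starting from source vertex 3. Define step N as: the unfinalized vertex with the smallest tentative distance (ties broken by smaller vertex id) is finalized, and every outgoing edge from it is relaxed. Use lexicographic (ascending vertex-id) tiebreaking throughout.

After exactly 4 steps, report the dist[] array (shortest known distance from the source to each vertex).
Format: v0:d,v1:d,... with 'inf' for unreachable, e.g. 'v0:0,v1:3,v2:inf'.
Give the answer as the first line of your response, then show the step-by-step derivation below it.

v0:24,v1:29,v2:49,v3:0,v4:12,v5:inf,v6:32,v7:inf

step 1: dist = v0:inf,v1:inf,v2:inf,v3:0,v4:12,v5:inf,v6:inf,v7:inf
step 2: dist = v0:24,v1:inf,v2:inf,v3:0,v4:12,v5:inf,v6:32,v7:inf
step 3: dist = v0:24,v1:29,v2:inf,v3:0,v4:12,v5:inf,v6:32,v7:inf
step 4: dist = v0:24,v1:29,v2:49,v3:0,v4:12,v5:inf,v6:32,v7:inf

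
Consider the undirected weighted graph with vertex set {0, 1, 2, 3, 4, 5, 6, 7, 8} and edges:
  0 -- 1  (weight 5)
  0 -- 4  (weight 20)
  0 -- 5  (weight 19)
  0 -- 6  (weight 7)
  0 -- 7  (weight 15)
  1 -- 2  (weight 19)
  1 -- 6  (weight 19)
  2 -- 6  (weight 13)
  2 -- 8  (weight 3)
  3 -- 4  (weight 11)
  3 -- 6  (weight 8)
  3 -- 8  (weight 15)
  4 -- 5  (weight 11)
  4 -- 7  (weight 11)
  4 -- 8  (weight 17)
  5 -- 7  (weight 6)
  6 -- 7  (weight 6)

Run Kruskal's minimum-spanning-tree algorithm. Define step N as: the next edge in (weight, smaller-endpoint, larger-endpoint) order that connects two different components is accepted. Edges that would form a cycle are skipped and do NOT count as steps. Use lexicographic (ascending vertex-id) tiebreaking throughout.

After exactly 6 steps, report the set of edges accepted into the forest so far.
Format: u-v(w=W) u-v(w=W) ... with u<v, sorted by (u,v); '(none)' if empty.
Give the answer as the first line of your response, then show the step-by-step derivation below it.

0-1(w=5) 0-6(w=7) 2-8(w=3) 3-6(w=8) 5-7(w=6) 6-7(w=6)

step 1: add edge 2-8 (w=3); MST = {2-8(w=3)}
step 2: add edge 0-1 (w=5); MST = {0-1(w=5) 2-8(w=3)}
step 3: add edge 5-7 (w=6); MST = {0-1(w=5) 2-8(w=3) 5-7(w=6)}
step 4: add edge 6-7 (w=6); MST = {0-1(w=5) 2-8(w=3) 5-7(w=6) 6-7(w=6)}
step 5: add edge 0-6 (w=7); MST = {0-1(w=5) 0-6(w=7) 2-8(w=3) 5-7(w=6) 6-7(w=6)}
step 6: add edge 3-6 (w=8); MST = {0-1(w=5) 0-6(w=7) 2-8(w=3) 3-6(w=8) 5-7(w=6) 6-7(w=6)}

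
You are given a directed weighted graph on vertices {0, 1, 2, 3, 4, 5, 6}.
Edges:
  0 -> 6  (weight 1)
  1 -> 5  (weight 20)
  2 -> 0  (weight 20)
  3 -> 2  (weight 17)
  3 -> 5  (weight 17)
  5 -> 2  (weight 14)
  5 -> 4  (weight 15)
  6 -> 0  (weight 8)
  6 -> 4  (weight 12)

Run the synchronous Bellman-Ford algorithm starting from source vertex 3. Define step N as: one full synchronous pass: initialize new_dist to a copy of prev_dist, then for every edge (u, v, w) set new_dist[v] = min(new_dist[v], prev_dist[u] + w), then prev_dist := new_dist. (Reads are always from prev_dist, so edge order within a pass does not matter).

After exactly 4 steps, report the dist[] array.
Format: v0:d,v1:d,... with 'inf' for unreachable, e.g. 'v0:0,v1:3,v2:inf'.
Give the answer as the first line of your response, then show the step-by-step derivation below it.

v0:37,v1:inf,v2:17,v3:0,v4:32,v5:17,v6:38

step 1: dist = v0:inf,v1:inf,v2:17,v3:0,v4:inf,v5:17,v6:inf
step 2: dist = v0:37,v1:inf,v2:17,v3:0,v4:32,v5:17,v6:inf
step 3: dist = v0:37,v1:inf,v2:17,v3:0,v4:32,v5:17,v6:38
step 4: dist = v0:37,v1:inf,v2:17,v3:0,v4:32,v5:17,v6:38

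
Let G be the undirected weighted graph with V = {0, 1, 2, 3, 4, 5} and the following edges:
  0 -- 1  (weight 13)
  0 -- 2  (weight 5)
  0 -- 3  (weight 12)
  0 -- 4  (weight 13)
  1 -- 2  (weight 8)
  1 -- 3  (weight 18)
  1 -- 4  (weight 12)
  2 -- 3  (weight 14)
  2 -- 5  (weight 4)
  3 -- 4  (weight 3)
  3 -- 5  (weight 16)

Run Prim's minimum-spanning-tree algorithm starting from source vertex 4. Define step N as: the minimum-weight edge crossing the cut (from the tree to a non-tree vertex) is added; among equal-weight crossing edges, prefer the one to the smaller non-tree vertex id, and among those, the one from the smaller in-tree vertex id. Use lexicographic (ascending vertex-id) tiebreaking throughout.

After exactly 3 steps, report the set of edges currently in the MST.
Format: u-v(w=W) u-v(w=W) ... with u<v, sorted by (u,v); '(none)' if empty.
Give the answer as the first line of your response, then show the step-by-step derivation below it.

0-2(w=5) 0-3(w=12) 3-4(w=3)

step 1: add edge 3-4 (w=3); MST = {3-4(w=3)}
step 2: add edge 0-3 (w=12); MST = {0-3(w=12) 3-4(w=3)}
step 3: add edge 0-2 (w=5); MST = {0-2(w=5) 0-3(w=12) 3-4(w=3)}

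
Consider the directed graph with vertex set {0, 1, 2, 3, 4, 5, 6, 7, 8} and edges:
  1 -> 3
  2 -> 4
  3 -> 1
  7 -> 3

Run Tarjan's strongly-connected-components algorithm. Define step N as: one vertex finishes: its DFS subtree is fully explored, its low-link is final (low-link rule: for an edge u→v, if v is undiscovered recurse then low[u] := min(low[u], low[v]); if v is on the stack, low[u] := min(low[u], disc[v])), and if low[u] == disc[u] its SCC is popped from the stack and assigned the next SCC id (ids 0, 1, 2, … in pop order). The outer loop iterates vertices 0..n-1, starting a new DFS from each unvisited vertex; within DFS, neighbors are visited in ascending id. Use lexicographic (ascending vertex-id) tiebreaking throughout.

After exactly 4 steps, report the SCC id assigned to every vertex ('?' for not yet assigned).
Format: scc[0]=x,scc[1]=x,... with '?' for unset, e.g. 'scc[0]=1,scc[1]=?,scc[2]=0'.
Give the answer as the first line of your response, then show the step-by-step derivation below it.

scc[0]=0,scc[1]=1,scc[2]=?,scc[3]=1,scc[4]=2,scc[5]=?,scc[6]=?,scc[7]=?,scc[8]=?

step 1: low=(low[0]=0,low[1]=?,low[2]=?,low[3]=?,low[4]=?,low[5]=?,low[6]=?,low[7]=?,low[8]=?); scc=(scc[0]=0,scc[1]=?,scc[2]=?,scc[3]=?,scc[4]=?,scc[5]=?,scc[6]=?,scc[7]=?,scc[8]=?)
step 2: low=(low[0]=0,low[1]=1,low[2]=?,low[3]=1,low[4]=?,low[5]=?,low[6]=?,low[7]=?,low[8]=?); scc=(scc[0]=0,scc[1]=?,scc[2]=?,scc[3]=?,scc[4]=?,scc[5]=?,scc[6]=?,scc[7]=?,scc[8]=?)
step 3: low=(low[0]=0,low[1]=1,low[2]=?,low[3]=1,low[4]=?,low[5]=?,low[6]=?,low[7]=?,low[8]=?); scc=(scc[0]=0,scc[1]=1,scc[2]=?,scc[3]=1,scc[4]=?,scc[5]=?,scc[6]=?,scc[7]=?,scc[8]=?)
step 4: low=(low[0]=0,low[1]=1,low[2]=3,low[3]=1,low[4]=4,low[5]=?,low[6]=?,low[7]=?,low[8]=?); scc=(scc[0]=0,scc[1]=1,scc[2]=?,scc[3]=1,scc[4]=2,scc[5]=?,scc[6]=?,scc[7]=?,scc[8]=?)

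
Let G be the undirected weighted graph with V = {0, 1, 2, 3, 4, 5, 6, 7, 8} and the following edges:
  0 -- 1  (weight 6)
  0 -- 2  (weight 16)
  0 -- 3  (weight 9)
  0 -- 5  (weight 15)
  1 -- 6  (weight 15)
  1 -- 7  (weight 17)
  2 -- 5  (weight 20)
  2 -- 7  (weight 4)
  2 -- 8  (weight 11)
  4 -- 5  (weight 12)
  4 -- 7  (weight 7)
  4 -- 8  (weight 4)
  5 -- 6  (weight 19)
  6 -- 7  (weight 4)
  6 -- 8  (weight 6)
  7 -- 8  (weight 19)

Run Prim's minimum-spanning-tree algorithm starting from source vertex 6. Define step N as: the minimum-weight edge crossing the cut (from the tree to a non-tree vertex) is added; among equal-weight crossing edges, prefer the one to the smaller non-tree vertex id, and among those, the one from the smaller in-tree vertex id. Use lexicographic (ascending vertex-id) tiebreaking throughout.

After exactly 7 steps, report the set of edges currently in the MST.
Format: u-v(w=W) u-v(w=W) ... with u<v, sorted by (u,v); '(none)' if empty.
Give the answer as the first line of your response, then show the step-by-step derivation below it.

0-1(w=6) 0-5(w=15) 2-7(w=4) 4-5(w=12) 4-8(w=4) 6-7(w=4) 6-8(w=6)

step 1: add edge 6-7 (w=4); MST = {6-7(w=4)}
step 2: add edge 2-7 (w=4); MST = {2-7(w=4) 6-7(w=4)}
step 3: add edge 6-8 (w=6); MST = {2-7(w=4) 6-7(w=4) 6-8(w=6)}
step 4: add edge 4-8 (w=4); MST = {2-7(w=4) 4-8(w=4) 6-7(w=4) 6-8(w=6)}
step 5: add edge 4-5 (w=12); MST = {2-7(w=4) 4-5(w=12) 4-8(w=4) 6-7(w=4) 6-8(w=6)}
step 6: add edge 0-5 (w=15); MST = {0-5(w=15) 2-7(w=4) 4-5(w=12) 4-8(w=4) 6-7(w=4) 6-8(w=6)}
step 7: add edge 0-1 (w=6); MST = {0-1(w=6) 0-5(w=15) 2-7(w=4) 4-5(w=12) 4-8(w=4) 6-7(w=4) 6-8(w=6)}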